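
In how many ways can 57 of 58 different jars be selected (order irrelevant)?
C(58,57) = 58!/(57!×1!) = 58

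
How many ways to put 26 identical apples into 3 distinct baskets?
C(26+3-1, 3-1) = C(28, 2) = 378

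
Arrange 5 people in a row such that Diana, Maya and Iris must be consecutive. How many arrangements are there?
Treat the 3 as one block: (5-3+1)! × 3! = 6 × 6 = 36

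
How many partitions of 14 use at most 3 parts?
By conjugation, equals partitions of 14 into parts ≤ 3. Let r_j(i) = number of partitions of i into parts ≤ j, for i = 0..14. r_1(i) = 1 for all i; r_j(i) = r_{j-1}(i) + r_j(i-j). Rows j = 2..3: ≤2: 1 1 2 2 3 3 4 4 5 5 6 6 7 7 8; ≤3: 1 1 2 3 4 5 7 8 10 12 14 16 19 21 24. r_3(14) = 24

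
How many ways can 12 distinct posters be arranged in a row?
12! = 479001600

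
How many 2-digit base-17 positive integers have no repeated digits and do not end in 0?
Last digit: 16 nonzero choices. First digit: 15 (nonzero, ≠last). Middle 0: P(15,0) = 1. Total = 240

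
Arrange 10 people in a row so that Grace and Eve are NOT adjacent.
Total - adjacent = 10! - (10-1)!×2 = 3628800 - 725760 = 2903040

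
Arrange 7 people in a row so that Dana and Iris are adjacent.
Treat as block: (7-1)! × 2! = 720 × 2 = 1440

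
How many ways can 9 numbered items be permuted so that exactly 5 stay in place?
Choose the 5 fixed points C(9,5) = 126, derange the rest: !4 = Σ_{j=0}^{4} (-1)^j·4!/j! = 24 - 24 + 12 - 4 + 1 = 9. Product = 126 × 9 = 1134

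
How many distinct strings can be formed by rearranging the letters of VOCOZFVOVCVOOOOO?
16! / (2! × 8! × 4! × 1! × 1!) = 10810800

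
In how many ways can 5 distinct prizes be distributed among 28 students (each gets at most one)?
P(28,5) = 28!/(28-5)! = 11793600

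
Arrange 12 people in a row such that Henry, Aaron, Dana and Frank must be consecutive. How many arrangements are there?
Treat the 4 as one block: (12-4+1)! × 4! = 362880 × 24 = 8709120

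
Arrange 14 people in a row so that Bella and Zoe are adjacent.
Treat as block: (14-1)! × 2! = 6227020800 × 2 = 12454041600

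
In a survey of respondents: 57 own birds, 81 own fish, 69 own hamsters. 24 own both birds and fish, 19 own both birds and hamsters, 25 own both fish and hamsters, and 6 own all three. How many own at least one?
|A∪B∪C| = 57+81+69-24-19-25+6 = 145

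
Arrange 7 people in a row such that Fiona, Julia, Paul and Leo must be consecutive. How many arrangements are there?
Treat the 4 as one block: (7-4+1)! × 4! = 24 × 24 = 576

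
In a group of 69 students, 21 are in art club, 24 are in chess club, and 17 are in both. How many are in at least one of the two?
|A∪B| = |A| + |B| - |A∩B| = 21 + 24 - 17 = 28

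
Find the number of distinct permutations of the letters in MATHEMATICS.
11! / (2! × 2! × 2! × 1! × 1! × 1! × 1! × 1!) = 4989600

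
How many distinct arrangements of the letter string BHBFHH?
6! / (3! × 2! × 1!) = 60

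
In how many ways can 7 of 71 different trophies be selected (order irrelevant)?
C(71,7) = 71!/(7!×64!) = 1329890705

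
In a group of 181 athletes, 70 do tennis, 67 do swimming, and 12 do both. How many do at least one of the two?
|A∪B| = |A| + |B| - |A∩B| = 70 + 67 - 12 = 125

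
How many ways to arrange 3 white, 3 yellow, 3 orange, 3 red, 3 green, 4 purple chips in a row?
19! / (3! × 3! × 3! × 3! × 3! × 4!) = 651819168000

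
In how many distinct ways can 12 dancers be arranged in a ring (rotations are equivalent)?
Circular: fix one position, arrange the rest. (12-1)! = 39916800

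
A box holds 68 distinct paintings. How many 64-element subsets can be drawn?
C(68,64) = 68!/(64!×4!) = 814385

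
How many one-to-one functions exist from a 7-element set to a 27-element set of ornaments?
P(27,7) = 27!/(27-7)! = 4475671200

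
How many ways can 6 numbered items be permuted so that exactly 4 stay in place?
Choose the 4 fixed points C(6,4) = 15, derange the rest: !2 = Σ_{j=0}^{2} (-1)^j·2!/j! = 2 - 2 + 1 = 1. Product = 15 × 1 = 15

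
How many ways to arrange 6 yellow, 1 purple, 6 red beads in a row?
13! / (6! × 1! × 6!) = 12012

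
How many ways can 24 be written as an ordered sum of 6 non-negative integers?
C(24+6-1, 6-1) = C(29, 5) = 118755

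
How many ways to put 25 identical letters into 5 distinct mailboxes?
C(25+5-1, 5-1) = C(29, 4) = 23751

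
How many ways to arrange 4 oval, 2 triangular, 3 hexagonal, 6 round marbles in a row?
15! / (4! × 2! × 3! × 6!) = 6306300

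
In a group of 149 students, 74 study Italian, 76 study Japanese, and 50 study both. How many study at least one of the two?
|A∪B| = |A| + |B| - |A∩B| = 74 + 76 - 50 = 100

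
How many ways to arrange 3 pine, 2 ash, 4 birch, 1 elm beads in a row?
10! / (3! × 2! × 4! × 1!) = 12600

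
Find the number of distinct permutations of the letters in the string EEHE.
4! / (1! × 3!) = 4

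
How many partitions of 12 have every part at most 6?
Let r_j(i) = number of partitions of i into parts ≤ j, for i = 0..12. r_1(i) = 1 for all i; r_j(i) = r_{j-1}(i) + r_j(i-j). Rows j = 2..6: ≤2: 1 1 2 2 3 3 4 4 5 5 6 6 7; ≤3: 1 1 2 3 4 5 7 8 10 12 14 16 19; ≤4: 1 1 2 3 5 6 9 11 15 18 23 27 34; ≤5: 1 1 2 3 5 7 10 13 18 23 30 37 47; ≤6: 1 1 2 3 5 7 11 14 20 26 35 44 58. r_6(12) = 58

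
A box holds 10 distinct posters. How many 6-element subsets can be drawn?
C(10,6) = 10!/(6!×4!) = 210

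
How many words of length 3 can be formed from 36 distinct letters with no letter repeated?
P(36,3) = 36!/(36-3)! = 42840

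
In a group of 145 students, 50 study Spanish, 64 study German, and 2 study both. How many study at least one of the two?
|A∪B| = |A| + |B| - |A∩B| = 50 + 64 - 2 = 112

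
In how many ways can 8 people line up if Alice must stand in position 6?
Fix one position: (8-1)! = 5040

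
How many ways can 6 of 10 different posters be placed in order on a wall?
P(10,6) = 10!/(10-6)! = 151200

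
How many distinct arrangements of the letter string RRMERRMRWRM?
11! / (3! × 6! × 1! × 1!) = 9240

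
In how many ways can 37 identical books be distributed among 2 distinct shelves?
C(37+2-1, 2-1) = C(38, 1) = 38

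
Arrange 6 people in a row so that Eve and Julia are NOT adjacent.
Total - adjacent = 6! - (6-1)!×2 = 720 - 240 = 480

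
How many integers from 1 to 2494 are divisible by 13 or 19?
⌊2494/13⌋ + ⌊2494/19⌋ - ⌊2494/247⌋ = 191 + 131 - 10 = 312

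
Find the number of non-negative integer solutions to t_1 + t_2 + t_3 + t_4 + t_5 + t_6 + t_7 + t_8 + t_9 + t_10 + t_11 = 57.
C(57+11-1, 11-1) = C(67, 10) = 247994680648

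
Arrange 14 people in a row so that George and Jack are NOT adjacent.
Total - adjacent = 14! - (14-1)!×2 = 87178291200 - 12454041600 = 74724249600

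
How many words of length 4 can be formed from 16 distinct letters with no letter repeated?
P(16,4) = 16!/(16-4)! = 43680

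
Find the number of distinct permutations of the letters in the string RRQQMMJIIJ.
10! / (2! × 2! × 2! × 2! × 2!) = 113400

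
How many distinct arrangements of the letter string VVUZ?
4! / (1! × 2! × 1!) = 12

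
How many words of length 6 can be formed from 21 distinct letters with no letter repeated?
P(21,6) = 21!/(21-6)! = 39070080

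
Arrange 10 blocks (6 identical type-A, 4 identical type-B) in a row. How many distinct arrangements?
10! / (6! × 4!) = 210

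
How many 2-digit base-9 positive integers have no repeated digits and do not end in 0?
Last digit: 8 nonzero choices. First digit: 7 (nonzero, ≠last). Middle 0: P(7,0) = 1. Total = 56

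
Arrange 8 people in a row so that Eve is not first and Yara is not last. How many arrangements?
By inclusion-exclusion: 8! - 2×(8-1)! + (8-2)! = 40320 - 10080 + 720 = 30960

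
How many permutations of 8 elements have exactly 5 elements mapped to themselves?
Choose the 5 fixed points C(8,5) = 56, derange the rest: !3 = Σ_{j=0}^{3} (-1)^j·3!/j! = 6 - 6 + 3 - 1 = 2. Product = 56 × 2 = 112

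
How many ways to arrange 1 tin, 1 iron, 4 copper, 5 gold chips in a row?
11! / (1! × 1! × 4! × 5!) = 13860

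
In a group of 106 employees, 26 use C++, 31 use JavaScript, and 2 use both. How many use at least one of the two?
|A∪B| = |A| + |B| - |A∩B| = 26 + 31 - 2 = 55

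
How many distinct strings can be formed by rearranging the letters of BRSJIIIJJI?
10! / (4! × 1! × 1! × 3! × 1!) = 25200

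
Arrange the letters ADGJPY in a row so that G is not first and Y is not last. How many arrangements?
By inclusion-exclusion: 6! - 2×(6-1)! + (6-2)! = 720 - 240 + 24 = 504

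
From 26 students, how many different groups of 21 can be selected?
C(26,21) = 26!/(21!×5!) = 65780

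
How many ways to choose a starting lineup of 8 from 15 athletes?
C(15,8) = 15!/(8!×7!) = 6435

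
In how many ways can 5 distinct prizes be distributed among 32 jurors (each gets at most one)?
P(32,5) = 32!/(32-5)! = 24165120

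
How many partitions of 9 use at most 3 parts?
By conjugation, equals partitions of 9 into parts ≤ 3. Let r_j(i) = number of partitions of i into parts ≤ j, for i = 0..9. r_1(i) = 1 for all i; r_j(i) = r_{j-1}(i) + r_j(i-j). Rows j = 2..3: ≤2: 1 1 2 2 3 3 4 4 5 5; ≤3: 1 1 2 3 4 5 7 8 10 12. r_3(9) = 12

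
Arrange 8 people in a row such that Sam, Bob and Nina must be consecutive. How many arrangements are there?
Treat the 3 as one block: (8-3+1)! × 3! = 720 × 6 = 4320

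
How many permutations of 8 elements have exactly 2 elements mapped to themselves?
Choose the 2 fixed points C(8,2) = 28, derange the rest: !6 = Σ_{j=0}^{6} (-1)^j·6!/j! = 720 - 720 + 360 - 120 + 30 - 6 + 1 = 265. Product = 28 × 265 = 7420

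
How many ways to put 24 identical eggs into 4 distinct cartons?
C(24+4-1, 4-1) = C(27, 3) = 2925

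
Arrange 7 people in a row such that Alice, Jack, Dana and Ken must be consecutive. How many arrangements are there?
Treat the 4 as one block: (7-4+1)! × 4! = 24 × 24 = 576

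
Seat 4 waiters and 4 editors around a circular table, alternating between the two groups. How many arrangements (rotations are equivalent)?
Fix one of the waiters: (4-1)! ways for the remaining waiters, × 4! ways for the editors = 6 × 24 = 144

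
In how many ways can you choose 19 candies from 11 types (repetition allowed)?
C(19+11-1, 11-1) = C(29, 10) = 20030010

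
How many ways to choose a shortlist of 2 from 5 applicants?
C(5,2) = 5!/(2!×3!) = 10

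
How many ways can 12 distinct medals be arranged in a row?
12! = 479001600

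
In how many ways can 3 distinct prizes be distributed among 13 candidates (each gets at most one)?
P(13,3) = 13!/(13-3)! = 1716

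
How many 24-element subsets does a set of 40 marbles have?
C(40,24) = 40!/(24!×16!) = 62852101650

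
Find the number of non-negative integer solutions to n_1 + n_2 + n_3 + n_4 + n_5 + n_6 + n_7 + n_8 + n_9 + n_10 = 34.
C(34+10-1, 10-1) = C(43, 9) = 563921995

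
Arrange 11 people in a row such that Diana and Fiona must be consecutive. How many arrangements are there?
Treat the 2 as one block: (11-2+1)! × 2! = 3628800 × 2 = 7257600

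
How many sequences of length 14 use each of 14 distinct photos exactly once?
14! = 87178291200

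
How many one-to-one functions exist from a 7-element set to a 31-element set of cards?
P(31,7) = 31!/(31-7)! = 13253058000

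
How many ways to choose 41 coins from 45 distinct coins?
C(45,41) = 45!/(41!×4!) = 148995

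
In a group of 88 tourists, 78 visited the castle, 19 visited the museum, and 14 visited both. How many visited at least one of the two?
|A∪B| = |A| + |B| - |A∩B| = 78 + 19 - 14 = 83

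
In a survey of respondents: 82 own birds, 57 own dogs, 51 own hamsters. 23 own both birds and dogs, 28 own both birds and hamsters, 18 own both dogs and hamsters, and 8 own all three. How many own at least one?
|A∪B∪C| = 82+57+51-23-28-18+8 = 129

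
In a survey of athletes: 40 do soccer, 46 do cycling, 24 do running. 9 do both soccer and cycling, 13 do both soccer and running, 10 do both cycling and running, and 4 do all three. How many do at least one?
|A∪B∪C| = 40+46+24-9-13-10+4 = 82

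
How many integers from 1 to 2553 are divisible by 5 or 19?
⌊2553/5⌋ + ⌊2553/19⌋ - ⌊2553/95⌋ = 510 + 134 - 26 = 618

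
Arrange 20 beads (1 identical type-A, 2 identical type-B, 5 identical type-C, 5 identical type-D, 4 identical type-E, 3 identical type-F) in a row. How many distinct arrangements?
20! / (1! × 2! × 5! × 5! × 4! × 3!) = 586637251200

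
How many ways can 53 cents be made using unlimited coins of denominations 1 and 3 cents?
Coefficient of x^53 in 1/(1-x^1) · 1/(1-x^3). Use j coins of 3 for j = 0..⌊53/3⌋ = 17, the rest in 1s: 17 + 1 = 18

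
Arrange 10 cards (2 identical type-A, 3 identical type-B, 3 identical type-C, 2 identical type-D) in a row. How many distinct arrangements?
10! / (2! × 3! × 3! × 2!) = 25200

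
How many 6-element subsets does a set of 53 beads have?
C(53,6) = 53!/(6!×47!) = 22957480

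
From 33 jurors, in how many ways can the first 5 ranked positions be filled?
P(33,5) = 33!/(33-5)! = 28480320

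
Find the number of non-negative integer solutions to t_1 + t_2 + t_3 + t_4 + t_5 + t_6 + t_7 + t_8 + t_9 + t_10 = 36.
C(36+10-1, 10-1) = C(45, 9) = 886163135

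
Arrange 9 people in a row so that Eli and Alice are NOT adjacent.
Total - adjacent = 9! - (9-1)!×2 = 362880 - 80640 = 282240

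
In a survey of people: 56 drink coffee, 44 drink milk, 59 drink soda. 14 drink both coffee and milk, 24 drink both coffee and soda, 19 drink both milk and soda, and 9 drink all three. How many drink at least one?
|A∪B∪C| = 56+44+59-14-24-19+9 = 111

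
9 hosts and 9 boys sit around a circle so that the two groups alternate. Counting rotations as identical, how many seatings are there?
Fix one of the hosts: (9-1)! ways for the remaining hosts, × 9! ways for the boys = 40320 × 362880 = 14631321600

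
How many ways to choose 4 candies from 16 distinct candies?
C(16,4) = 16!/(4!×12!) = 1820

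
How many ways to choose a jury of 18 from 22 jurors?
C(22,18) = 22!/(18!×4!) = 7315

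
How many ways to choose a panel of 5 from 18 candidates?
C(18,5) = 18!/(5!×13!) = 8568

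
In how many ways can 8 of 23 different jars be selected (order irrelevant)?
C(23,8) = 23!/(8!×15!) = 490314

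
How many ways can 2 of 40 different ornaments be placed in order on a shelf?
P(40,2) = 40!/(40-2)! = 1560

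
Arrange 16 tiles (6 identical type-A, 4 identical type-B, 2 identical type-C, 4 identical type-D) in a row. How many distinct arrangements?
16! / (6! × 4! × 2! × 4!) = 25225200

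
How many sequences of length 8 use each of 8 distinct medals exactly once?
8! = 40320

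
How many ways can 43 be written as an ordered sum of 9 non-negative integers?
C(43+9-1, 9-1) = C(51, 8) = 636763050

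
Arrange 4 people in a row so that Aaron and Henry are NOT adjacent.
Total - adjacent = 4! - (4-1)!×2 = 24 - 12 = 12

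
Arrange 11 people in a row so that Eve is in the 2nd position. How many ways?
Fix one position: (11-1)! = 3628800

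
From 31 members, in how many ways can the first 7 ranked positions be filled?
P(31,7) = 31!/(31-7)! = 13253058000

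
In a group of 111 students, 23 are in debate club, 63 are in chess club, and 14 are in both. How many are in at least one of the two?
|A∪B| = |A| + |B| - |A∩B| = 23 + 63 - 14 = 72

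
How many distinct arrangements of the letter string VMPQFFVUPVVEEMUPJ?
17! / (2! × 2! × 4! × 1! × 3! × 2! × 1! × 2!) = 154378224000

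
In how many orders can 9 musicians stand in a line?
9! = 362880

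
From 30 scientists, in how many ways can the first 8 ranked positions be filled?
P(30,8) = 30!/(30-8)! = 235989936000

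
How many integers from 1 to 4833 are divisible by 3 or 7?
⌊4833/3⌋ + ⌊4833/7⌋ - ⌊4833/21⌋ = 1611 + 690 - 230 = 2071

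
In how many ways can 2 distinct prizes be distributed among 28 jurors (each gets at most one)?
P(28,2) = 28!/(28-2)! = 756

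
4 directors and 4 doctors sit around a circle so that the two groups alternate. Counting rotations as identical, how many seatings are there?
Fix one of the directors: (4-1)! ways for the remaining directors, × 4! ways for the doctors = 6 × 24 = 144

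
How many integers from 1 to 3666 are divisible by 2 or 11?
⌊3666/2⌋ + ⌊3666/11⌋ - ⌊3666/22⌋ = 1833 + 333 - 166 = 2000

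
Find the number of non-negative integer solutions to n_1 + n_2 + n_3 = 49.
C(49+3-1, 3-1) = C(51, 2) = 1275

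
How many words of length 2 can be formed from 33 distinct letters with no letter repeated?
P(33,2) = 33!/(33-2)! = 1056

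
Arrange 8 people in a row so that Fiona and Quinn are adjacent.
Treat as block: (8-1)! × 2! = 5040 × 2 = 10080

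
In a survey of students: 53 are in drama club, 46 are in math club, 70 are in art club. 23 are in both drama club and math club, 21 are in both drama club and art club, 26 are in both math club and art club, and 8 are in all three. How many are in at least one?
|A∪B∪C| = 53+46+70-23-21-26+8 = 107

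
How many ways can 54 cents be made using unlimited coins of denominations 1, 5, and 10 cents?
Coefficient of x^54 in 1/(1-x^1) · 1/(1-x^5) · 1/(1-x^10). Case on j = number of 10-cent coins (j = 0..5); remainder r = 54 - 10j is made from {1,5} in ⌊r/5⌋+1 ways. r = 54, 44, 34, 24, 14, 4 → 11 + 9 + 7 + 5 + 3 + 1 = 36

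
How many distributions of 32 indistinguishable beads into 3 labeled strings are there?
C(32+3-1, 3-1) = C(34, 2) = 561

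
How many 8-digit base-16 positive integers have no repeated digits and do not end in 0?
Last digit: 15 nonzero choices. First digit: 14 (nonzero, ≠last). Middle 6: P(14,6) = 2162160. Total = 454053600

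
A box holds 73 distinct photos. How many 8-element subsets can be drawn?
C(73,8) = 73!/(8!×65!) = 13442126049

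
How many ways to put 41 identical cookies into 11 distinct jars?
C(41+11-1, 11-1) = C(51, 10) = 12777711870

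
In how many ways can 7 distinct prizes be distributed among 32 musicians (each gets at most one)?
P(32,7) = 32!/(32-7)! = 16963914240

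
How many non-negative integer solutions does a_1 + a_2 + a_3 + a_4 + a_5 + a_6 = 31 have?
C(31+6-1, 6-1) = C(36, 5) = 376992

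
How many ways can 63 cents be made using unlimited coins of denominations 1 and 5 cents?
Coefficient of x^63 in 1/(1-x^1) · 1/(1-x^5). Use j coins of 5 for j = 0..⌊63/5⌋ = 12, the rest in 1s: 12 + 1 = 13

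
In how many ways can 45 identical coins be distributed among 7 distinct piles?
C(45+7-1, 7-1) = C(51, 6) = 18009460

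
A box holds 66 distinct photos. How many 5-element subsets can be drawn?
C(66,5) = 66!/(5!×61!) = 8936928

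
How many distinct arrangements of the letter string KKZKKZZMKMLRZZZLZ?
17! / (1! × 5! × 2! × 2! × 7!) = 147026880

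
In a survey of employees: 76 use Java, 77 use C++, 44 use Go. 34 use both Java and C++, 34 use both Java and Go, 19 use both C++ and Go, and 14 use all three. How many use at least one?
|A∪B∪C| = 76+77+44-34-34-19+14 = 124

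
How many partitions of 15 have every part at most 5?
Let r_j(i) = number of partitions of i into parts ≤ j, for i = 0..15. r_1(i) = 1 for all i; r_j(i) = r_{j-1}(i) + r_j(i-j). Rows j = 2..5: ≤2: 1 1 2 2 3 3 4 4 5 5 6 6 7 7 8 8; ≤3: 1 1 2 3 4 5 7 8 10 12 14 16 19 21 24 27; ≤4: 1 1 2 3 5 6 9 11 15 18 23 27 34 39 47 54; ≤5: 1 1 2 3 5 7 10 13 18 23 30 37 47 57 70 84. r_5(15) = 84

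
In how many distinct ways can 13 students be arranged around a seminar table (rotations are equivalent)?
Circular: fix one position, arrange the rest. (13-1)! = 479001600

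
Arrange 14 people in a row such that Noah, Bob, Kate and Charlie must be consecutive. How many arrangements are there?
Treat the 4 as one block: (14-4+1)! × 4! = 39916800 × 24 = 958003200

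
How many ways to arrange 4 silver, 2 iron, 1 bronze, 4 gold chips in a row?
11! / (4! × 2! × 1! × 4!) = 34650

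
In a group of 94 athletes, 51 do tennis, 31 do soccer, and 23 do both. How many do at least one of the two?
|A∪B| = |A| + |B| - |A∩B| = 51 + 31 - 23 = 59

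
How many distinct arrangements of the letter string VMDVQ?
5! / (2! × 1! × 1! × 1!) = 60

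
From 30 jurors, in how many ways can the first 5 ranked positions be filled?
P(30,5) = 30!/(30-5)! = 17100720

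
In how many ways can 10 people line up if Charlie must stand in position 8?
Fix one position: (10-1)! = 362880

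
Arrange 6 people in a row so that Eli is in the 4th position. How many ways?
Fix one position: (6-1)! = 120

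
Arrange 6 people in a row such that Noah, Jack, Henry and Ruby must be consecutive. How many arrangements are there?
Treat the 4 as one block: (6-4+1)! × 4! = 6 × 24 = 144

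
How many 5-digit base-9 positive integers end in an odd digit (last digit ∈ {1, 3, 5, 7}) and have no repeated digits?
Last∈{1,3,5,7}. Last=0: 0. Last nonzero: 4×7×P(7,3) = 5880. Total = 5880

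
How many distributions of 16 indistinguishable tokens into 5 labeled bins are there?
C(16+5-1, 5-1) = C(20, 4) = 4845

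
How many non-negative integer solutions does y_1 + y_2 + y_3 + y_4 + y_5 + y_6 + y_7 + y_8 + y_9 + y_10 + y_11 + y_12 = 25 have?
C(25+12-1, 12-1) = C(36, 11) = 600805296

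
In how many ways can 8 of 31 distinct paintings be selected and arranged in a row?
P(31,8) = 31!/(31-8)! = 318073392000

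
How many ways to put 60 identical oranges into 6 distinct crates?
C(60+6-1, 6-1) = C(65, 5) = 8259888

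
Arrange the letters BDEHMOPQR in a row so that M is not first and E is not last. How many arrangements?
By inclusion-exclusion: 9! - 2×(9-1)! + (9-2)! = 362880 - 80640 + 5040 = 287280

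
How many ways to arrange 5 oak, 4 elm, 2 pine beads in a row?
11! / (5! × 4! × 2!) = 6930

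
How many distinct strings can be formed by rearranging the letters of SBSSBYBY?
8! / (3! × 2! × 3!) = 560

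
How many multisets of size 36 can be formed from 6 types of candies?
C(36+6-1, 6-1) = C(41, 5) = 749398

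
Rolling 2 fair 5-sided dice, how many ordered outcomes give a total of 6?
Coefficient of x^6 in (x + x² + ... + x^5)^2. By inclusion-exclusion on dice exceeding 5: Σ_j (-1)^j C(2,j)·C(6-1-5j, 1) = C(2,0)·C(5,1) = 1·5 = 5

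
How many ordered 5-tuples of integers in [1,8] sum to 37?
Coefficient of x^37 in (x + x² + ... + x^8)^5. By inclusion-exclusion on dice exceeding 8: Σ_j (-1)^j C(5,j)·C(37-1-8j, 4) = C(5,0)·C(36,4) - C(5,1)·C(28,4) + C(5,2)·C(20,4) - C(5,3)·C(12,4) + C(5,4)·C(4,4) = 1·58905 - 5·20475 + 10·4845 - 10·495 + 5·1 = 35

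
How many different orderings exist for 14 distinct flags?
14! = 87178291200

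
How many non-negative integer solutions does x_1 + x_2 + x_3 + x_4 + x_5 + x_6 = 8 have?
C(8+6-1, 6-1) = C(13, 5) = 1287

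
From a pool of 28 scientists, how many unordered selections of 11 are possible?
C(28,11) = 28!/(11!×17!) = 21474180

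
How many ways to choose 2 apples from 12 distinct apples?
C(12,2) = 12!/(2!×10!) = 66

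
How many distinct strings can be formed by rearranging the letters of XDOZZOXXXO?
10! / (4! × 2! × 1! × 3!) = 12600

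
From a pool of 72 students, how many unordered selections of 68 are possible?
C(72,68) = 72!/(68!×4!) = 1028790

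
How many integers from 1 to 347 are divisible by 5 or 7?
⌊347/5⌋ + ⌊347/7⌋ - ⌊347/35⌋ = 69 + 49 - 9 = 109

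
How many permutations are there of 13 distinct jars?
13! = 6227020800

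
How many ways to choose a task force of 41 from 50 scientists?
C(50,41) = 50!/(41!×9!) = 2505433700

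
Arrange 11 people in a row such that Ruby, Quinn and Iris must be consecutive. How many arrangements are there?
Treat the 3 as one block: (11-3+1)! × 3! = 362880 × 6 = 2177280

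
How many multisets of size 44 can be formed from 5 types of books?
C(44+5-1, 5-1) = C(48, 4) = 194580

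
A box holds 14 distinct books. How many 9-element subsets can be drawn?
C(14,9) = 14!/(9!×5!) = 2002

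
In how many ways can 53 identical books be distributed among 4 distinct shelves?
C(53+4-1, 4-1) = C(56, 3) = 27720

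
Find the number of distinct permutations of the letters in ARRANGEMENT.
11! / (2! × 2! × 2! × 1! × 2! × 1! × 1!) = 2494800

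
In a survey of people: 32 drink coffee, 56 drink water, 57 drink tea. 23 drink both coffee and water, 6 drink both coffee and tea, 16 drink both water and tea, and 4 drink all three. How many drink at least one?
|A∪B∪C| = 32+56+57-23-6-16+4 = 104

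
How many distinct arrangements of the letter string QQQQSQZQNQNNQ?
13! / (1! × 1! × 3! × 8!) = 25740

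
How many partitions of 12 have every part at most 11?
Let r_j(i) = number of partitions of i into parts ≤ j, for i = 0..12. r_1(i) = 1 for all i; r_j(i) = r_{j-1}(i) + r_j(i-j). Rows j = 2..11: ≤2: 1 1 2 2 3 3 4 4 5 5 6 6 7; ≤3: 1 1 2 3 4 5 7 8 10 12 14 16 19; ≤4: 1 1 2 3 5 6 9 11 15 18 23 27 34; ≤5: 1 1 2 3 5 7 10 13 18 23 30 37 47; ≤6: 1 1 2 3 5 7 11 14 20 26 35 44 58; ≤7: 1 1 2 3 5 7 11 15 21 28 38 49 65; ≤8: 1 1 2 3 5 7 11 15 22 29 40 52 70; ≤9: 1 1 2 3 5 7 11 15 22 30 41 54 73; ≤10: 1 1 2 3 5 7 11 15 22 30 42 55 75; ≤11: 1 1 2 3 5 7 11 15 22 30 42 56 76. r_11(12) = 76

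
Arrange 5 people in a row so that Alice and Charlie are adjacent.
Treat as block: (5-1)! × 2! = 24 × 2 = 48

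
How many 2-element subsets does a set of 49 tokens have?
C(49,2) = 49!/(2!×47!) = 1176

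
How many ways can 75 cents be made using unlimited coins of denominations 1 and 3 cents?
Coefficient of x^75 in 1/(1-x^1) · 1/(1-x^3). Use j coins of 3 for j = 0..⌊75/3⌋ = 25, the rest in 1s: 25 + 1 = 26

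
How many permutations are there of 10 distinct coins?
10! = 3628800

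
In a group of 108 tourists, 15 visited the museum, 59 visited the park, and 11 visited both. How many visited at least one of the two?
|A∪B| = |A| + |B| - |A∩B| = 15 + 59 - 11 = 63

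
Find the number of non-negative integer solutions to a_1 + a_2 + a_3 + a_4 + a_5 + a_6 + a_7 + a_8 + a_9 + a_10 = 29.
C(29+10-1, 10-1) = C(38, 9) = 163011640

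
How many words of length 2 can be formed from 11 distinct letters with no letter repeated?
P(11,2) = 11!/(11-2)! = 110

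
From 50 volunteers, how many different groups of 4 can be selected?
C(50,4) = 50!/(4!×46!) = 230300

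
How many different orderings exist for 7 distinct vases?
7! = 5040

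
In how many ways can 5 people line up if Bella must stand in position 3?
Fix one position: (5-1)! = 24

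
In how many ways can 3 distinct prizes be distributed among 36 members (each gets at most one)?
P(36,3) = 36!/(36-3)! = 42840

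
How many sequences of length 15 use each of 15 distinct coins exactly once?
15! = 1307674368000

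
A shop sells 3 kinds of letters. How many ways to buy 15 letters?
C(15+3-1, 3-1) = C(17, 2) = 136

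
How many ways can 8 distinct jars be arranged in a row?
8! = 40320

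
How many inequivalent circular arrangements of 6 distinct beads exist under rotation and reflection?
(6-1)!/2 = 120/2 = 60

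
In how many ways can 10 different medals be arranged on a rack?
10! = 3628800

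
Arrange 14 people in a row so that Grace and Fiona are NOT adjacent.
Total - adjacent = 14! - (14-1)!×2 = 87178291200 - 12454041600 = 74724249600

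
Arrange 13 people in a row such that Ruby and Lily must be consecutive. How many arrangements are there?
Treat the 2 as one block: (13-2+1)! × 2! = 479001600 × 2 = 958003200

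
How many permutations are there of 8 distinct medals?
8! = 40320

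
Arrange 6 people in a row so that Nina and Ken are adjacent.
Treat as block: (6-1)! × 2! = 120 × 2 = 240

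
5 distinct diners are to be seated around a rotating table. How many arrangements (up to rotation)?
Circular: fix one position, arrange the rest. (5-1)! = 24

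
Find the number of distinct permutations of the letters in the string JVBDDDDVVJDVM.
13! / (5! × 1! × 2! × 4! × 1!) = 1081080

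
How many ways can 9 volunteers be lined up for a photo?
9! = 362880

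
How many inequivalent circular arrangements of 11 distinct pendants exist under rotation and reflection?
(11-1)!/2 = 3628800/2 = 1814400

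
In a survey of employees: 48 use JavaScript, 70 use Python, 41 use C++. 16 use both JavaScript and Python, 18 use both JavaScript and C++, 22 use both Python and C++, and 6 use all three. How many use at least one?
|A∪B∪C| = 48+70+41-16-18-22+6 = 109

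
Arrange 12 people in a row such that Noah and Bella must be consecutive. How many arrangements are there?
Treat the 2 as one block: (12-2+1)! × 2! = 39916800 × 2 = 79833600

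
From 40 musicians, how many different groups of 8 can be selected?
C(40,8) = 40!/(8!×32!) = 76904685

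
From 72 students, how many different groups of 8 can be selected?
C(72,8) = 72!/(8!×64!) = 11969016345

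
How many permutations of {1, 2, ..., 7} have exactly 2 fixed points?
Choose the 2 fixed points C(7,2) = 21, derange the rest: !5 = Σ_{j=0}^{5} (-1)^j·5!/j! = 120 - 120 + 60 - 20 + 5 - 1 = 44. Product = 21 × 44 = 924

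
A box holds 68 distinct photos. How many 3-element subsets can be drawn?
C(68,3) = 68!/(3!×65!) = 50116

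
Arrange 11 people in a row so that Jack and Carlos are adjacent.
Treat as block: (11-1)! × 2! = 3628800 × 2 = 7257600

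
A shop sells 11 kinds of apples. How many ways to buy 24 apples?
C(24+11-1, 11-1) = C(34, 10) = 131128140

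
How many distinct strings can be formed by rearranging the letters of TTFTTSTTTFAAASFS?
16! / (7! × 3! × 3! × 3!) = 19219200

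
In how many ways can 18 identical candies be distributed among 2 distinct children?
C(18+2-1, 2-1) = C(19, 1) = 19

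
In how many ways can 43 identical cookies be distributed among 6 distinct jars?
C(43+6-1, 6-1) = C(48, 5) = 1712304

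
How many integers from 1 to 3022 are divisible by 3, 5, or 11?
⌊3022/3⌋+⌊3022/5⌋+⌊3022/11⌋ - ⌊3022/15⌋-⌊3022/33⌋-⌊3022/55⌋ + ⌊3022/165⌋ = 1007+604+274 - 201-91-54 + 18 = 1557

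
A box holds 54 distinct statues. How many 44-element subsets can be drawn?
C(54,44) = 54!/(44!×10!) = 23930713170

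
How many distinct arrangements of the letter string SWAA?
4! / (2! × 1! × 1!) = 12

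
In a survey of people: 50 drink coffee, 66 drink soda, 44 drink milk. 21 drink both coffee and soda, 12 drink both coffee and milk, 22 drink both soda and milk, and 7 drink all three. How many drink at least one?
|A∪B∪C| = 50+66+44-21-12-22+7 = 112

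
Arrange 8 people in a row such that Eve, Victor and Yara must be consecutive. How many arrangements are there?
Treat the 3 as one block: (8-3+1)! × 3! = 720 × 6 = 4320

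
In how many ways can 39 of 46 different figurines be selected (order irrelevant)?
C(46,39) = 46!/(39!×7!) = 53524680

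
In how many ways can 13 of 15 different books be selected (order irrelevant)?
C(15,13) = 15!/(13!×2!) = 105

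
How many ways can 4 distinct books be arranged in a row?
4! = 24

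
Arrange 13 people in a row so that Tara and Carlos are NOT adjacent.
Total - adjacent = 13! - (13-1)!×2 = 6227020800 - 958003200 = 5269017600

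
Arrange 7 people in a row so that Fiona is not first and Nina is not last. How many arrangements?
By inclusion-exclusion: 7! - 2×(7-1)! + (7-2)! = 5040 - 1440 + 120 = 3720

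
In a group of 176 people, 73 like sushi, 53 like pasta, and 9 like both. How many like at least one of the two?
|A∪B| = |A| + |B| - |A∩B| = 73 + 53 - 9 = 117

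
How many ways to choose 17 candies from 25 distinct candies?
C(25,17) = 25!/(17!×8!) = 1081575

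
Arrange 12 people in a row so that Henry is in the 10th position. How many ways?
Fix one position: (12-1)! = 39916800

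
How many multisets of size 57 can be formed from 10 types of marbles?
C(57+10-1, 10-1) = C(66, 9) = 37014131440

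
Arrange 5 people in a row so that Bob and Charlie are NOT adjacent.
Total - adjacent = 5! - (5-1)!×2 = 120 - 48 = 72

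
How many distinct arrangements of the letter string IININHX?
7! / (3! × 2! × 1! × 1!) = 420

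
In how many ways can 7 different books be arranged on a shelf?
7! = 5040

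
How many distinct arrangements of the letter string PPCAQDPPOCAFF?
13! / (1! × 2! × 4! × 2! × 2! × 1! × 1!) = 32432400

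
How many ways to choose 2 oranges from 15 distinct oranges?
C(15,2) = 15!/(2!×13!) = 105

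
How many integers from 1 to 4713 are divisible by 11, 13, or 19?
⌊4713/11⌋+⌊4713/13⌋+⌊4713/19⌋ - ⌊4713/143⌋-⌊4713/209⌋-⌊4713/247⌋ + ⌊4713/2717⌋ = 428+362+248 - 32-22-19 + 1 = 966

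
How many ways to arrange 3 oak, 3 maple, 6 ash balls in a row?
12! / (3! × 3! × 6!) = 18480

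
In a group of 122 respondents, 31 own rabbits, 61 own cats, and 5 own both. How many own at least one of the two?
|A∪B| = |A| + |B| - |A∩B| = 31 + 61 - 5 = 87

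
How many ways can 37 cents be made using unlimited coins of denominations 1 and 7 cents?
Coefficient of x^37 in 1/(1-x^1) · 1/(1-x^7). Use j coins of 7 for j = 0..⌊37/7⌋ = 5, the rest in 1s: 5 + 1 = 6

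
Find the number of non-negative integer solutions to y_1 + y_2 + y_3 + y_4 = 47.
C(47+4-1, 4-1) = C(50, 3) = 19600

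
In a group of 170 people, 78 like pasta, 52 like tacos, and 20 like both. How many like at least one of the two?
|A∪B| = |A| + |B| - |A∩B| = 78 + 52 - 20 = 110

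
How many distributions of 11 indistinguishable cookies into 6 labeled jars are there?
C(11+6-1, 6-1) = C(16, 5) = 4368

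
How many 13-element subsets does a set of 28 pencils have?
C(28,13) = 28!/(13!×15!) = 37442160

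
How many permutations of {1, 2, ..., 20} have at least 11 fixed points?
Exactly j fixed points: C(20,j)·!(20-j); sum over j ≥ 11 (derangement numbers via !m = (m-1)·(!(m-1) + !(m-2)): !0..!9 = 1, 0, 1, 2, 9, 44, 265, 1854, 14833, 133496). Σ_{j=11}^{20} C(20,j)·!(20-j) = C(20,11)·!9 + C(20,12)·!8 + C(20,13)·!7 + C(20,14)·!6 + C(20,15)·!5 + C(20,16)·!4 + C(20,17)·!3 + C(20,18)·!2 + C(20,19)·!1 + C(20,20)·!0 = 167960·133496 + 125970·14833 + 77520·1854 + 38760·265 + 15504·44 + 4845·9 + 1140·2 + 190·1 + 20·0 + 1·1 = 24445222902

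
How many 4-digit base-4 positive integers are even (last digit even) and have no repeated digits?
Last∈{0,2}. Last=0: 6. Last nonzero: 1×2×P(2,2) = 4. Total = 10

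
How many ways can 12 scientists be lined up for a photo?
12! = 479001600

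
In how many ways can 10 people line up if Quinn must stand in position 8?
Fix one position: (10-1)! = 362880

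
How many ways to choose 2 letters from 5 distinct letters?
C(5,2) = 5!/(2!×3!) = 10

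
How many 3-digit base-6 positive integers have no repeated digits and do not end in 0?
Last digit: 5 nonzero choices. First digit: 4 (nonzero, ≠last). Middle 1: P(4,1) = 4. Total = 80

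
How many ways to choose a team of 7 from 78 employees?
C(78,7) = 78!/(7!×71!) = 2641902120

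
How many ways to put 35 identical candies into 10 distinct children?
C(35+10-1, 10-1) = C(44, 9) = 708930508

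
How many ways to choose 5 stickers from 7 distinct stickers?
C(7,5) = 7!/(5!×2!) = 21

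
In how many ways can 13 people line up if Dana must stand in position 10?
Fix one position: (13-1)! = 479001600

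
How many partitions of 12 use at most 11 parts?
By conjugation, equals partitions of 12 into parts ≤ 11. Let r_j(i) = number of partitions of i into parts ≤ j, for i = 0..12. r_1(i) = 1 for all i; r_j(i) = r_{j-1}(i) + r_j(i-j). Rows j = 2..11: ≤2: 1 1 2 2 3 3 4 4 5 5 6 6 7; ≤3: 1 1 2 3 4 5 7 8 10 12 14 16 19; ≤4: 1 1 2 3 5 6 9 11 15 18 23 27 34; ≤5: 1 1 2 3 5 7 10 13 18 23 30 37 47; ≤6: 1 1 2 3 5 7 11 14 20 26 35 44 58; ≤7: 1 1 2 3 5 7 11 15 21 28 38 49 65; ≤8: 1 1 2 3 5 7 11 15 22 29 40 52 70; ≤9: 1 1 2 3 5 7 11 15 22 30 41 54 73; ≤10: 1 1 2 3 5 7 11 15 22 30 42 55 75; ≤11: 1 1 2 3 5 7 11 15 22 30 42 56 76. r_11(12) = 76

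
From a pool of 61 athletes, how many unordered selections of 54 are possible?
C(61,54) = 61!/(54!×7!) = 436270780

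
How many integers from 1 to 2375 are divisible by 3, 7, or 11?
⌊2375/3⌋+⌊2375/7⌋+⌊2375/11⌋ - ⌊2375/21⌋-⌊2375/33⌋-⌊2375/77⌋ + ⌊2375/231⌋ = 791+339+215 - 113-71-30 + 10 = 1141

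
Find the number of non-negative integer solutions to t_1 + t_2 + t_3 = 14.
C(14+3-1, 3-1) = C(16, 2) = 120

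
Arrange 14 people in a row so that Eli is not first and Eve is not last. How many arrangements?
By inclusion-exclusion: 14! - 2×(14-1)! + (14-2)! = 87178291200 - 12454041600 + 479001600 = 75203251200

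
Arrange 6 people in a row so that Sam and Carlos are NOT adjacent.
Total - adjacent = 6! - (6-1)!×2 = 720 - 240 = 480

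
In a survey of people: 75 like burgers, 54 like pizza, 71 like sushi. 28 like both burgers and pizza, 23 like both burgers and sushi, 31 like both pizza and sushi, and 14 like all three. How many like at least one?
|A∪B∪C| = 75+54+71-28-23-31+14 = 132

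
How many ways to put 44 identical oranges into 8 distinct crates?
C(44+8-1, 8-1) = C(51, 7) = 115775100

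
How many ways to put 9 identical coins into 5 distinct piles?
C(9+5-1, 5-1) = C(13, 4) = 715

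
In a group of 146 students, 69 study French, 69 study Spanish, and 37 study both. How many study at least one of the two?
|A∪B| = |A| + |B| - |A∩B| = 69 + 69 - 37 = 101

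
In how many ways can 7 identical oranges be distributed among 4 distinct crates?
C(7+4-1, 4-1) = C(10, 3) = 120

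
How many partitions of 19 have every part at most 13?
Let r_j(i) = number of partitions of i into parts ≤ j, for i = 0..19. r_1(i) = 1 for all i; r_j(i) = r_{j-1}(i) + r_j(i-j). Rows j = 2..13: ≤2: 1 1 2 2 3 3 4 4 5 5 6 6 7 7 8 8 9 9 10 10; ≤3: 1 1 2 3 4 5 7 8 10 12 14 16 19 21 24 27 30 33 37 40; ≤4: 1 1 2 3 5 6 9 11 15 18 23 27 34 39 47 54 64 72 84 94; ≤5: 1 1 2 3 5 7 10 13 18 23 30 37 47 57 70 84 101 119 141 164; ≤6: 1 1 2 3 5 7 11 14 20 26 35 44 58 71 90 110 136 163 199 235; ≤7: 1 1 2 3 5 7 11 15 21 28 38 49 65 82 105 131 164 201 248 300; ≤8: 1 1 2 3 5 7 11 15 22 29 40 52 70 89 116 146 186 230 288 352; ≤9: 1 1 2 3 5 7 11 15 22 30 41 54 73 94 123 157 201 252 318 393; ≤10: 1 1 2 3 5 7 11 15 22 30 42 55 75 97 128 164 212 267 340 423; ≤11: 1 1 2 3 5 7 11 15 22 30 42 56 76 99 131 169 219 278 355 445; ≤12: 1 1 2 3 5 7 11 15 22 30 42 56 77 100 133 172 224 285 366 460; ≤13: 1 1 2 3 5 7 11 15 22 30 42 56 77 101 134 174 227 290 373 471. r_13(19) = 471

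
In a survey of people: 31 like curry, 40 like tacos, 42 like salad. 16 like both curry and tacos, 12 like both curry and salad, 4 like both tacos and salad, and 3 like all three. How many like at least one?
|A∪B∪C| = 31+40+42-16-12-4+3 = 84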